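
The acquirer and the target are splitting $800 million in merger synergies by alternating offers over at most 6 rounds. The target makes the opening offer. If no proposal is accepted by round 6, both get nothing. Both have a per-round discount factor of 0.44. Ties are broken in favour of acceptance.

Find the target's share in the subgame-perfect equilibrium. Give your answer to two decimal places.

551.52

By backward induction:
Round 6 (the acquirer proposes): rejection yields 0 for the target; the acquirer offers 0 and keeps 800.
Round 5 (the target proposes): the acquirer can get 800 next round, worth 0.44 × 800 = 352 now. The target offers 352 and keeps 800 − 352 = 448.
Round 4 (the acquirer proposes): the target can get 448 next round, worth 0.44 × 448 = 197.12 now; the acquirer offers that and keeps 602.88.
Round 3 (the target proposes): the acquirer can get 602.88 next round, worth 0.44 × 602.88 = 265.2672 now; the target offers that and keeps 534.7328.
Round 2 (the acquirer proposes): the target can get 534.7328 next round, worth 0.44 × 534.7328 = 235.282432 now. The acquirer offers 235.282432 and keeps 800 − 235.282432 = 564.717568.
Round 1 (the target proposes): the acquirer can get 564.717568 next round, worth 0.44 × 564.717568 = 248.47572992 now; the target offers that and keeps 551.52427008.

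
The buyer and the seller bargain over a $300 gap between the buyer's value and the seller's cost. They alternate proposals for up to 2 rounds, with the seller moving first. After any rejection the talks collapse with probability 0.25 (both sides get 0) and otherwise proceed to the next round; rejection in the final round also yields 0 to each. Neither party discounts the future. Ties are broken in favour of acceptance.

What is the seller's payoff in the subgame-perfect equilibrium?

By backward induction:
Round 2 (the buyer proposes): rejection yields 0 for the seller; the buyer offers 0 and keeps 300.
Round 1 (the seller proposes): rejecting gives the buyer an expected 0.75 × 300 = 225; the seller offers that and keeps 75.

75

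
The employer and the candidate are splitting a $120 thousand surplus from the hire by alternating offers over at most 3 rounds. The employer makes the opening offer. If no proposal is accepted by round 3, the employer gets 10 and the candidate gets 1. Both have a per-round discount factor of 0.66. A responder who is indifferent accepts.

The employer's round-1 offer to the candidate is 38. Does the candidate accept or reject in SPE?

Round 3 (the employer proposes): the candidate gets 1 if talks fail, so the employer offers 1 and keeps 119.
Round 2 (the candidate proposes): the employer can get 119 next round, worth 0.66 × 119 = 78.54 now, so the candidate offers 78.54, keeping 41.46.
So by rejecting in round 1, the candidate gets 41.46 next round, worth 0.66 × 41.46 = 27.3636 now.
Offer 38 ≥ 27.3636, so the candidate accepts.

Accept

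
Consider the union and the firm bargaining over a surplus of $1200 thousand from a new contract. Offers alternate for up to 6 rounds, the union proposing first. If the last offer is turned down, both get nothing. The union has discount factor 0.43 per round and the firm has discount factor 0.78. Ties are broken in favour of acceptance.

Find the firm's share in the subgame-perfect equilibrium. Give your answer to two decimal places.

817.76

Round 6 (the firm proposes): the union will accept anything ≥ 0, so the firm offers 0 and keeps 1200.
Round 5 (the union proposes): the firm can get 1200 next round, worth 0.78 × 1200 = 936 now, so the union offers 936, keeping 264.
Round 4 (the firm proposes): the union can get 264 next round, worth 0.43 × 264 = 113.52 now; the firm offers that and keeps 1086.48.
Round 3 (the union proposes): the firm can get 1086.48 next round, worth 0.78 × 1086.48 = 847.4544 now; the union offers that and keeps 352.5456.
Round 2 (the firm proposes): the union can get 352.5456 next round, worth 0.43 × 352.5456 = 151.594608 now, so the firm offers 151.594608, keeping 1048.405392.
Round 1 (the union proposes): the firm can get 1048.405392 next round, worth 0.78 × 1048.405392 = 817.75620576 now. The union offers 817.75620576 and keeps 1200 − 817.75620576 = 382.24379424.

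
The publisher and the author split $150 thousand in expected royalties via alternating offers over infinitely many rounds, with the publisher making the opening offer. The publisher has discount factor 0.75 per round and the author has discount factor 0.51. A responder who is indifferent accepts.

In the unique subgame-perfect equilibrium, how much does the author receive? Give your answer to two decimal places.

30.97

In a stationary SPE each proposer offers the other exactly their discounted continuation value.
If the publisher keeps x when proposing and the author keeps y when proposing, then x = 150 − 0.51y and y = 150 − 0.75x.
Solving: x = 150(1 − 0.51) / (1 − 0.75·0.51) = 73.5 / 0.6175 ≈ 119.0283.
The author gets 150 − 119.0283 ≈ 30.9717.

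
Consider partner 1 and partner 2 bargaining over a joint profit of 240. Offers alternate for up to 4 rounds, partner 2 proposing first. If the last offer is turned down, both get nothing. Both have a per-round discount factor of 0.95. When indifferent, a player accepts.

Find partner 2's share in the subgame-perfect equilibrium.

22.83

Round 4 (partner 1 proposes): rejection yields 0 for partner 2; partner 1 offers 0 and keeps 240.
Round 3 (partner 2 proposes): partner 1 can get 240 next round, worth 0.95 × 240 = 228 now; partner 2 offers that and keeps 12.
Round 2 (partner 1 proposes): partner 2 can get 12 next round, worth 0.95 × 12 = 11.4 now, so partner 1 offers 11.4, keeping 228.6.
Round 1 (partner 2 proposes): partner 1 can get 228.6 next round, worth 0.95 × 228.6 = 217.17 now, so partner 2 offers 217.17, keeping 22.83.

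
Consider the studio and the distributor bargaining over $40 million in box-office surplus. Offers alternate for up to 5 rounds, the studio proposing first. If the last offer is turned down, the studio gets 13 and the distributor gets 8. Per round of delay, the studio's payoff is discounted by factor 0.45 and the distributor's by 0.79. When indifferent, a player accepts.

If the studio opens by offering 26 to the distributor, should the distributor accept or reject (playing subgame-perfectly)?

Accept

Work out the distributor's continuation value if the offer is rejected.
Round 5 (the studio proposes): the distributor gets 8 if talks fail, so the studio offers 8 and keeps 32.
Round 4 (the distributor proposes): the studio can get 32 next round, worth 0.45 × 32 = 14.4 now. The distributor offers 14.4 and keeps 40 − 14.4 = 25.6.
Round 3 (the studio proposes): the distributor can get 25.6 next round, worth 0.79 × 25.6 = 20.224 now; the studio offers that and keeps 19.776.
Round 2 (the distributor proposes): the studio can get 19.776 next round, worth 0.45 × 19.776 = 8.8992 now, so the distributor offers 8.8992, keeping 31.1008.
So by rejecting in round 1, the distributor gets 31.1008 next round, worth 0.79 × 31.1008 = 24.569632 now.
Offer 26 ≥ 24.569632, so the distributor accepts.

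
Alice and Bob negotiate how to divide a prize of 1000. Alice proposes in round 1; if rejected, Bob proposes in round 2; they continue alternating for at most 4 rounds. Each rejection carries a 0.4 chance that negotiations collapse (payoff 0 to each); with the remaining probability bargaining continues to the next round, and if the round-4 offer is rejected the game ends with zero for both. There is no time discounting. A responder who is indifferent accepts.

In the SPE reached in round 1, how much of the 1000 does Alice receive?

Round 4 (Bob proposes): rejection yields 0 for Alice; Bob offers 0 and keeps 1000.
Round 3 (Alice proposes): rejecting gives Bob an expected 0.6 × 1000 = 600, so Alice offers 600, keeping 400.
Round 2 (Bob proposes): rejecting gives Alice an expected 0.6 × 400 = 240; Bob offers that and keeps 760.
Round 1 (Alice proposes): rejecting gives Bob an expected 0.6 × 760 = 456, so Alice offers 456, keeping 544.

544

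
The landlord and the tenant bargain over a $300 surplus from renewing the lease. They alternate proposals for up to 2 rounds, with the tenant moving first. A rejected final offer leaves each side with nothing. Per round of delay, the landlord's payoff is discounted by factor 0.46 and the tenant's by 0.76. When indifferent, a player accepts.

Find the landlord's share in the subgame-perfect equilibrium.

138

Round 2 (the landlord proposes): the tenant will accept anything ≥ 0, so the landlord offers 0 and keeps 300.
Round 1 (the tenant proposes): the landlord can get 300 next round, worth 0.46 × 300 = 138 now, so the tenant offers 138, keeping 162.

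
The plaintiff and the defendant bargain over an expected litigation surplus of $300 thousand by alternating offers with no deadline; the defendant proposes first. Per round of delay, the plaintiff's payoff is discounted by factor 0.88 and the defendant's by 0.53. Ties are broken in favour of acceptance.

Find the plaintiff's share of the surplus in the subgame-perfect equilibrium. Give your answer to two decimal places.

232.53

When the defendant proposes, the plaintiff accepts any offer worth at least 0.88 times what the plaintiff would get by proposing next round; and vice versa.
This gives x = 300 − 0.88y and y = 300 − 0.53x, where x and y are each side's share when it proposes.
Hence (1 − 0.88·0.53)x = 300(1 − 0.88), i.e. 0.5336·x = 36.
x ≈ 67.4663; the plaintiff's share is 300 − x ≈ 232.5337.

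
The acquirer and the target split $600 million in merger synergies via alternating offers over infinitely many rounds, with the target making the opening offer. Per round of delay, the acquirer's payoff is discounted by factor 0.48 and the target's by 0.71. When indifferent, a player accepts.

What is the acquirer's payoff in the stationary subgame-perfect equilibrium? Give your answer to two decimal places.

When the target proposes, the acquirer accepts any offer worth at least 0.48 times what the acquirer would get by proposing next round; and vice versa.
This gives x = 600 − 0.48y and y = 600 − 0.71x, where x and y are each side's share when it proposes.
Hence (1 − 0.48·0.71)x = 600(1 − 0.48), i.e. 0.6592·x = 312.
x ≈ 473.3010; the acquirer's share is 600 − x ≈ 126.6990.

126.70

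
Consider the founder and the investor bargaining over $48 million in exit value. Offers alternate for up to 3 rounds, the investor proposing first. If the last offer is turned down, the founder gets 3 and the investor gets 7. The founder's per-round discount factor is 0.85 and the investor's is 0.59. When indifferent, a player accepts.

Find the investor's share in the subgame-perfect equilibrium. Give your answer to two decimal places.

29.77

Round 3 (the investor proposes): the founder gets 3 if talks fail, so the investor offers 3 and keeps 45.
Round 2 (the founder proposes): the investor can get 45 next round, worth 0.59 × 45 = 26.55 now. The founder offers 26.55 and keeps 48 − 26.55 = 21.45.
Round 1 (the investor proposes): the founder can get 21.45 next round, worth 0.85 × 21.45 = 18.2325 now, so the investor offers 18.2325, keeping 29.7675.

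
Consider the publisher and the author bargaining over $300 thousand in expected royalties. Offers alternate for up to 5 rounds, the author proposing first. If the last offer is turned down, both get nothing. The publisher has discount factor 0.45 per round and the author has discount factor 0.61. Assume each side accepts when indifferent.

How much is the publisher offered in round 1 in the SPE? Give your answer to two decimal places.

Round 5 (the author proposes): rejection yields 0 for the publisher; the author offers 0 and keeps 300.
Round 4 (the publisher proposes): the author can get 300 next round, worth 0.61 × 300 = 183 now; the publisher offers that and keeps 117.
Round 3 (the author proposes): the publisher can get 117 next round, worth 0.45 × 117 = 52.65 now. The author offers 52.65 and keeps 300 − 52.65 = 247.35.
Round 2 (the publisher proposes): the author can get 247.35 next round, worth 0.61 × 247.35 = 150.8835 now, so the publisher offers 150.8835, keeping 149.1165.
Round 1 (the author proposes): the publisher can get 149.1165 next round, worth 0.45 × 149.1165 = 67.102425 now, so the author offers 67.102425, keeping 232.897575.

67.10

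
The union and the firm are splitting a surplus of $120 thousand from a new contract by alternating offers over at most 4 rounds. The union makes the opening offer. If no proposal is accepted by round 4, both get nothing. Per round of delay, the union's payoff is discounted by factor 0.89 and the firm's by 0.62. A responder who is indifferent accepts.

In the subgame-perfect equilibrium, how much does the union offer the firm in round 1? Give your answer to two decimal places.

49.24

Round 4 (the firm proposes): the union will accept anything ≥ 0, so the firm offers 0 and keeps 120.
Round 3 (the union proposes): the firm can get 120 next round, worth 0.62 × 120 = 74.4 now. The union offers 74.4 and keeps 120 − 74.4 = 45.6.
Round 2 (the firm proposes): the union can get 45.6 next round, worth 0.89 × 45.6 = 40.584 now; the firm offers that and keeps 79.416.
Round 1 (the union proposes): the firm can get 79.416 next round, worth 0.62 × 79.416 = 49.23792 now; the union offers that and keeps 70.76208.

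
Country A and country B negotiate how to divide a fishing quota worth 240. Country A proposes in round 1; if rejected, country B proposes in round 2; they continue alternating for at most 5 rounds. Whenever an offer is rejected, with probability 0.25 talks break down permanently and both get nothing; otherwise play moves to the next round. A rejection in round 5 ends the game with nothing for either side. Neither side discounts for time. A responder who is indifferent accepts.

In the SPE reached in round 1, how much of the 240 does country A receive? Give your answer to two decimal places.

169.69

Round 5 (country A proposes): rejection yields 0 for country B; country A offers 0 and keeps 240.
Round 4 (country B proposes): rejecting gives country A an expected 0.75 × 240 = 180; country B offers that and keeps 60.
Round 3 (country A proposes): rejecting gives country B an expected 0.75 × 60 = 45. Country A offers 45 and keeps 240 − 45 = 195.
Round 2 (country B proposes): rejecting gives country A an expected 0.75 × 195 = 146.25, so country B offers 146.25, keeping 93.75.
Round 1 (country A proposes): rejecting gives country B an expected 0.75 × 93.75 = 70.3125. Country A offers 70.3125 and keeps 240 − 70.3125 = 169.6875.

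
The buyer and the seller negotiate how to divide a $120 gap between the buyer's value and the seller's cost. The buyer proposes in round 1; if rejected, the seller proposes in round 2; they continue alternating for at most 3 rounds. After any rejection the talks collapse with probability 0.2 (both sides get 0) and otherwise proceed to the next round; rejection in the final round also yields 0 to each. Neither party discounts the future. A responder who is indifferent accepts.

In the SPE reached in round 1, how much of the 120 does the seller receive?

By backward induction:
Round 3 (the buyer proposes): the seller will accept anything ≥ 0, so the buyer offers 0 and keeps 120.
Round 2 (the seller proposes): rejecting gives the buyer an expected 0.8 × 120 = 96. The seller offers 96 and keeps 120 − 96 = 24.
Round 1 (the buyer proposes): rejecting gives the seller an expected 0.8 × 24 = 19.2, so the buyer offers 19.2, keeping 100.8.

19.2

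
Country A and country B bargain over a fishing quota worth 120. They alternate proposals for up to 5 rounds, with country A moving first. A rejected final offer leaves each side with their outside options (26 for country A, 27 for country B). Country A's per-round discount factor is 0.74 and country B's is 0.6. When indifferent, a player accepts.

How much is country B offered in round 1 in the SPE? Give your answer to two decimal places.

Round 5 (country A proposes): country B gets 27 if talks fail, so country A offers 27 and keeps 93.
Round 4 (country B proposes): country A can get 93 next round, worth 0.74 × 93 = 68.82 now. Country B offers 68.82 and keeps 120 − 68.82 = 51.18.
Round 3 (country A proposes): country B can get 51.18 next round, worth 0.6 × 51.18 = 30.708 now; country A offers that and keeps 89.292.
Round 2 (country B proposes): country A can get 89.292 next round, worth 0.74 × 89.292 = 66.07608 now, so country B offers 66.07608, keeping 53.92392.
Round 1 (country A proposes): country B can get 53.92392 next round, worth 0.6 × 53.92392 = 32.354352 now; country A offers that and keeps 87.645648.

32.35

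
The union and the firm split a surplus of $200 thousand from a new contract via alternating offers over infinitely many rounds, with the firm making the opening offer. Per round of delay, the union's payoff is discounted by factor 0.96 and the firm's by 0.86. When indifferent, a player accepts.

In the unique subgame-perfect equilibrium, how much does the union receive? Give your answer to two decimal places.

In a stationary SPE each proposer offers the other exactly their discounted continuation value.
If the firm keeps x when proposing and the union keeps y when proposing, then x = 200 − 0.96y and y = 200 − 0.86x.
Solving: x = 200(1 − 0.96) / (1 − 0.86·0.96) = 8 / 0.1744 ≈ 45.8716.
The union gets 200 − 45.8716 ≈ 154.1284.

154.13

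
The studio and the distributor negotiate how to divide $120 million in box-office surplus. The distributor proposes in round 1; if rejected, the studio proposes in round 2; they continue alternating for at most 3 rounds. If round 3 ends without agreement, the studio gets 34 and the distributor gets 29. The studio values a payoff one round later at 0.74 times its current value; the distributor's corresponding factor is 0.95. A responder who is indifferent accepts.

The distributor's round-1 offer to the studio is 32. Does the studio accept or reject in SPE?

Round 3 (the distributor proposes): the studio gets 34 if talks fail, so the distributor offers 34 and keeps 86.
Round 2 (the studio proposes): the distributor can get 86 next round, worth 0.95 × 86 = 81.7 now; the studio offers that and keeps 38.3.
So by rejecting in round 1, the studio gets 38.3 next round, worth 0.74 × 38.3 = 28.342 now.
Offer 32 ≥ 28.342, so the studio accepts.

Accept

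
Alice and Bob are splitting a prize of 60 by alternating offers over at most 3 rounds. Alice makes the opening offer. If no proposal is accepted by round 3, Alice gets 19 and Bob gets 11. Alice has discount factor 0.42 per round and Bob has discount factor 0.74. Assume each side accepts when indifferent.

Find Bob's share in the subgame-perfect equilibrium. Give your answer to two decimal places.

29.17

Round 3 (Alice proposes): Bob gets 11 if talks fail, so Alice offers 11 and keeps 49.
Round 2 (Bob proposes): Alice can get 49 next round, worth 0.42 × 49 = 20.58 now; Bob offers that and keeps 39.42.
Round 1 (Alice proposes): Bob can get 39.42 next round, worth 0.74 × 39.42 = 29.1708 now. Alice offers 29.1708 and keeps 60 − 29.1708 = 30.8292.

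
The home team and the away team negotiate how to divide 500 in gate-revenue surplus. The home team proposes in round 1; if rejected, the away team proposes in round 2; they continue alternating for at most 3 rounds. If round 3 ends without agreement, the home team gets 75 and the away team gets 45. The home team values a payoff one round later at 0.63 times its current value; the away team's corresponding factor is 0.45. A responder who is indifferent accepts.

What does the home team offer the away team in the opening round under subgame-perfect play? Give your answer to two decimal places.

By backward induction:
Round 3 (the home team proposes): the away team gets 45 if talks fail, so the home team offers 45 and keeps 455.
Round 2 (the away team proposes): the home team can get 455 next round, worth 0.63 × 455 = 286.65 now. The away team offers 286.65 and keeps 500 − 286.65 = 213.35.
Round 1 (the home team proposes): the away team can get 213.35 next round, worth 0.45 × 213.35 = 96.0075 now. The home team offers 96.0075 and keeps 500 − 96.0075 = 403.9925.

96.01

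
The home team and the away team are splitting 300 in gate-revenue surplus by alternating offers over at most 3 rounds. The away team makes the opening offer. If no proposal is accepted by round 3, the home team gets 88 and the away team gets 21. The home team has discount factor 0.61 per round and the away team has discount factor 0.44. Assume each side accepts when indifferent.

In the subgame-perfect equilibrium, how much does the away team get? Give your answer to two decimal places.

By backward induction:
Round 3 (the away team proposes): the home team gets 88 if talks fail, so the away team offers 88 and keeps 212.
Round 2 (the home team proposes): the away team can get 212 next round, worth 0.44 × 212 = 93.28 now, so the home team offers 93.28, keeping 206.72.
Round 1 (the away team proposes): the home team can get 206.72 next round, worth 0.61 × 206.72 = 126.0992 now. The away team offers 126.0992 and keeps 300 − 126.0992 = 173.9008.

173.90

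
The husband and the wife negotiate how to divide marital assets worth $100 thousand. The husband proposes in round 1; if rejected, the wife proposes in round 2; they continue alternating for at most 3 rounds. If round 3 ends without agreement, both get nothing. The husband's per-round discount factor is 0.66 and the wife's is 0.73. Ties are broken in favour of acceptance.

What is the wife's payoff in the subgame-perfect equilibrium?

24.82

Work backward from the last round.
Round 3 (the husband proposes): the wife will accept anything ≥ 0, so the husband offers 0 and keeps 100.
Round 2 (the wife proposes): the husband can get 100 next round, worth 0.66 × 100 = 66 now; the wife offers that and keeps 34.
Round 1 (the husband proposes): the wife can get 34 next round, worth 0.73 × 34 = 24.82 now. The husband offers 24.82 and keeps 100 − 24.82 = 75.18.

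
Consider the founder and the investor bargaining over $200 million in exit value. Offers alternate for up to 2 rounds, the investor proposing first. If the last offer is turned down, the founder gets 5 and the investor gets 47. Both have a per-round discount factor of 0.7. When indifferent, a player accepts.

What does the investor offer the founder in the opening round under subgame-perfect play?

107.1

Round 2 (the founder proposes): the investor gets 47 if talks fail, so the founder offers 47 and keeps 153.
Round 1 (the investor proposes): the founder can get 153 next round, worth 0.7 × 153 = 107.1 now, so the investor offers 107.1, keeping 92.9.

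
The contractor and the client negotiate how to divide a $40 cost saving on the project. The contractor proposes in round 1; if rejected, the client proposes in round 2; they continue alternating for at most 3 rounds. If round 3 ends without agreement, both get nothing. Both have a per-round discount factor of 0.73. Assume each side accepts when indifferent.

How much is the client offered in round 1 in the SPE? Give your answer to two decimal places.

7.88

Solve by backward induction from round 3.
Round 3 (the contractor proposes): rejection yields 0 for the client; the contractor offers 0 and keeps 40.
Round 2 (the client proposes): the contractor can get 40 next round, worth 0.73 × 40 = 29.2 now, so the client offers 29.2, keeping 10.8.
Round 1 (the contractor proposes): the client can get 10.8 next round, worth 0.73 × 10.8 = 7.884 now, so the contractor offers 7.884, keeping 32.116.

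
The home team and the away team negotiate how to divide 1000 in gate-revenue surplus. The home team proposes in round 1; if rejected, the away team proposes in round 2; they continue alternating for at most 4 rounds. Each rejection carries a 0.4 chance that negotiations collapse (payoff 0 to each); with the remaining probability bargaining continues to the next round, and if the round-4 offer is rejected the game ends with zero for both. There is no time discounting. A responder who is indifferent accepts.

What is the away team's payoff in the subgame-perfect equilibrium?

By backward induction:
Round 4 (the away team proposes): rejection yields 0 for the home team; the away team offers 0 and keeps 1000.
Round 3 (the home team proposes): rejecting gives the away team an expected 0.6 × 1000 = 600, so the home team offers 600, keeping 400.
Round 2 (the away team proposes): rejecting gives the home team an expected 0.6 × 400 = 240, so the away team offers 240, keeping 760.
Round 1 (the home team proposes): rejecting gives the away team an expected 0.6 × 760 = 456. The home team offers 456 and keeps 1000 − 456 = 544.

456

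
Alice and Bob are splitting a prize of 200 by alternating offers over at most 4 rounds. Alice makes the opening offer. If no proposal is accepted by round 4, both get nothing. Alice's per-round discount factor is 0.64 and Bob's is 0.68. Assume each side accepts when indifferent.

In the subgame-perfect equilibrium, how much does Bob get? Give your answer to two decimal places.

108.15

Round 4 (Bob proposes): rejection yields 0 for Alice; Bob offers 0 and keeps 200.
Round 3 (Alice proposes): Bob can get 200 next round, worth 0.68 × 200 = 136 now. Alice offers 136 and keeps 200 − 136 = 64.
Round 2 (Bob proposes): Alice can get 64 next round, worth 0.64 × 64 = 40.96 now, so Bob offers 40.96, keeping 159.04.
Round 1 (Alice proposes): Bob can get 159.04 next round, worth 0.68 × 159.04 = 108.1472 now, so Alice offers 108.1472, keeping 91.8528.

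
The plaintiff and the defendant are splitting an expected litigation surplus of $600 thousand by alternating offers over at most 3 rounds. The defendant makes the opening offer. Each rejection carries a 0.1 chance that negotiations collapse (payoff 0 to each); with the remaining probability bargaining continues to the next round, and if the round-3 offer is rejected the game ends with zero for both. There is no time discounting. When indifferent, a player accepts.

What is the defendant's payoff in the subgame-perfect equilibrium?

By backward induction:
Round 3 (the defendant proposes): rejection yields 0 for the plaintiff; the defendant offers 0 and keeps 600.
Round 2 (the plaintiff proposes): rejecting gives the defendant an expected 0.9 × 600 = 540; the plaintiff offers that and keeps 60.
Round 1 (the defendant proposes): rejecting gives the plaintiff an expected 0.9 × 60 = 54; the defendant offers that and keeps 546.

546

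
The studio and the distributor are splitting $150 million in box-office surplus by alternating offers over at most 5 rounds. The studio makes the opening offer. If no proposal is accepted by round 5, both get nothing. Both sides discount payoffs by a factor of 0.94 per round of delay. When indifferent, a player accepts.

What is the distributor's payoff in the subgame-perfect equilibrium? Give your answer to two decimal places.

Round 5 (the studio proposes): rejection yields 0 for the distributor; the studio offers 0 and keeps 150.
Round 4 (the distributor proposes): the studio can get 150 next round, worth 0.94 × 150 = 141 now. The distributor offers 141 and keeps 150 − 141 = 9.
Round 3 (the studio proposes): the distributor can get 9 next round, worth 0.94 × 9 = 8.46 now; the studio offers that and keeps 141.54.
Round 2 (the distributor proposes): the studio can get 141.54 next round, worth 0.94 × 141.54 = 133.0476 now, so the distributor offers 133.0476, keeping 16.9524.
Round 1 (the studio proposes): the distributor can get 16.9524 next round, worth 0.94 × 16.9524 = 15.935256 now. The studio offers 15.935256 and keeps 150 − 15.935256 = 134.064744.

15.94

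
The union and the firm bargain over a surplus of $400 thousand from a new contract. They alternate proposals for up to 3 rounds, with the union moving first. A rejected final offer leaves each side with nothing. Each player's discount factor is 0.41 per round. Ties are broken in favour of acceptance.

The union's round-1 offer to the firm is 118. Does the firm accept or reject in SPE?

Round 3 (the union proposes): the firm will accept anything ≥ 0, so the union offers 0 and keeps 400.
Round 2 (the firm proposes): the union can get 400 next round, worth 0.41 × 400 = 164 now. The firm offers 164 and keeps 400 − 164 = 236.
So by rejecting in round 1, the firm gets 236 next round, worth 0.41 × 236 = 96.76 now.
Offer 118 ≥ 96.76, so the firm accepts.

Accept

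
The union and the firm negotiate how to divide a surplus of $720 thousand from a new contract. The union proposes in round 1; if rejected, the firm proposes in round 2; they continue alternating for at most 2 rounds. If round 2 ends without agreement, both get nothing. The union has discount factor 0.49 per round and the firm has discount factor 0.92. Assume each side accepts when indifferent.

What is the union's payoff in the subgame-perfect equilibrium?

Round 2 (the firm proposes): the union will accept anything ≥ 0, so the firm offers 0 and keeps 720.
Round 1 (the union proposes): the firm can get 720 next round, worth 0.92 × 720 = 662.4 now. The union offers 662.4 and keeps 720 − 662.4 = 57.6.

57.6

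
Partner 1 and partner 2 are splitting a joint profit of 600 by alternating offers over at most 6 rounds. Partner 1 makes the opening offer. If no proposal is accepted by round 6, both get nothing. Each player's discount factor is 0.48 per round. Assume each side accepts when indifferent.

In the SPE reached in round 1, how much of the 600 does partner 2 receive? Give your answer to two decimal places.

199.55

By backward induction:
Round 6 (partner 2 proposes): partner 1 will accept anything ≥ 0, so partner 2 offers 0 and keeps 600.
Round 5 (partner 1 proposes): partner 2 can get 600 next round, worth 0.48 × 600 = 288 now. Partner 1 offers 288 and keeps 600 − 288 = 312.
Round 4 (partner 2 proposes): partner 1 can get 312 next round, worth 0.48 × 312 = 149.76 now, so partner 2 offers 149.76, keeping 450.24.
Round 3 (partner 1 proposes): partner 2 can get 450.24 next round, worth 0.48 × 450.24 = 216.1152 now; partner 1 offers that and keeps 383.8848.
Round 2 (partner 2 proposes): partner 1 can get 383.8848 next round, worth 0.48 × 383.8848 = 184.264704 now; partner 2 offers that and keeps 415.735296.
Round 1 (partner 1 proposes): partner 2 can get 415.735296 next round, worth 0.48 × 415.735296 = 199.55294208 now, so partner 1 offers 199.55294208, keeping 400.44705792.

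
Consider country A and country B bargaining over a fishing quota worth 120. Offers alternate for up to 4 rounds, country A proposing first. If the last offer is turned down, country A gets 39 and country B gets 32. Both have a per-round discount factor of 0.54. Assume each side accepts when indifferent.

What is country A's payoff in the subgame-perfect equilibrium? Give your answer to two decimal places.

Round 4 (country B proposes): country A gets 39 if talks fail, so country B offers 39 and keeps 81.
Round 3 (country A proposes): country B can get 81 next round, worth 0.54 × 81 = 43.74 now, so country A offers 43.74, keeping 76.26.
Round 2 (country B proposes): country A can get 76.26 next round, worth 0.54 × 76.26 = 41.1804 now. Country B offers 41.1804 and keeps 120 − 41.1804 = 78.8196.
Round 1 (country A proposes): country B can get 78.8196 next round, worth 0.54 × 78.8196 = 42.562584 now; country A offers that and keeps 77.437416.

77.44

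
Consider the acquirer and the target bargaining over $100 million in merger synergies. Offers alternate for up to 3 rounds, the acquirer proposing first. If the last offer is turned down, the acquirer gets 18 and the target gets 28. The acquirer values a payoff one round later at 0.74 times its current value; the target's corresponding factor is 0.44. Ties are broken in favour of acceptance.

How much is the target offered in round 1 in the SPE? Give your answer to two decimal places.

20.56

Round 3 (the acquirer proposes): the target gets 28 if talks fail, so the acquirer offers 28 and keeps 72.
Round 2 (the target proposes): the acquirer can get 72 next round, worth 0.74 × 72 = 53.28 now; the target offers that and keeps 46.72.
Round 1 (the acquirer proposes): the target can get 46.72 next round, worth 0.44 × 46.72 = 20.5568 now, so the acquirer offers 20.5568, keeping 79.4432.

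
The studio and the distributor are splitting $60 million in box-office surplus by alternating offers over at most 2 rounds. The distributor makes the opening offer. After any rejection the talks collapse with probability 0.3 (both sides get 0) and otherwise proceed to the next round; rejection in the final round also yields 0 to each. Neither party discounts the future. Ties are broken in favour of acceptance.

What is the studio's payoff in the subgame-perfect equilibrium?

Round 2 (the studio proposes): rejection yields 0 for the distributor; the studio offers 0 and keeps 60.
Round 1 (the distributor proposes): rejecting gives the studio an expected 0.7 × 60 = 42, so the distributor offers 42, keeping 18.

42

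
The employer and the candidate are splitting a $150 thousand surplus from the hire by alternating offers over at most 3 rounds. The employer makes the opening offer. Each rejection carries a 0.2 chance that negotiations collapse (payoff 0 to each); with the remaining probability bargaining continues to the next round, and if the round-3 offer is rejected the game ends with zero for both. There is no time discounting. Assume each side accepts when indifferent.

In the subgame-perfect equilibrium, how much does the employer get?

126

By backward induction:
Round 3 (the employer proposes): rejection yields 0 for the candidate; the employer offers 0 and keeps 150.
Round 2 (the candidate proposes): rejecting gives the employer an expected 0.8 × 150 = 120; the candidate offers that and keeps 30.
Round 1 (the employer proposes): rejecting gives the candidate an expected 0.8 × 30 = 24; the employer offers that and keeps 126.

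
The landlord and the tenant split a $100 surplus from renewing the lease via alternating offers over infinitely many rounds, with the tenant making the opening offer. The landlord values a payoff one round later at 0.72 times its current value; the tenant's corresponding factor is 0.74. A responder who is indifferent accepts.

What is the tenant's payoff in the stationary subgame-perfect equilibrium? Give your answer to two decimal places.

59.93

In a stationary SPE each proposer offers the other exactly their discounted continuation value.
If the tenant keeps x when proposing and the landlord keeps y when proposing, then x = 100 − 0.72y and y = 100 − 0.74x.
Solving: x = 100(1 − 0.72) / (1 − 0.74·0.72) = 28 / 0.4672 ≈ 59.9315.
The landlord gets 100 − 59.9315 ≈ 40.0685.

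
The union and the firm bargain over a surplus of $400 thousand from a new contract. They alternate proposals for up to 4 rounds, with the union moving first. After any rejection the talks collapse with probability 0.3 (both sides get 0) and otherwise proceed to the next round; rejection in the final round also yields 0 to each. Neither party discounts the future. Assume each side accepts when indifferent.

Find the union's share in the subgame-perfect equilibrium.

By backward induction:
Round 4 (the firm proposes): rejection yields 0 for the union; the firm offers 0 and keeps 400.
Round 3 (the union proposes): rejecting gives the firm an expected 0.7 × 400 = 280, so the union offers 280, keeping 120.
Round 2 (the firm proposes): rejecting gives the union an expected 0.7 × 120 = 84, so the firm offers 84, keeping 316.
Round 1 (the union proposes): rejecting gives the firm an expected 0.7 × 316 = 221.2; the union offers that and keeps 178.8.

178.8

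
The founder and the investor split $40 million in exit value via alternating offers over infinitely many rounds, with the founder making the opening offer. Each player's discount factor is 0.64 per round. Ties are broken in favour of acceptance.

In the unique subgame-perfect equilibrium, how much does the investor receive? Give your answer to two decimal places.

In a stationary SPE each proposer offers the other exactly their discounted continuation value.
If the founder keeps x when proposing and the investor keeps y when proposing, then x = 40 − 0.64y and y = 40 − 0.64x.
Solving: x = 40(1 − 0.64) / (1 − 0.64·0.64) = 14.4 / 0.5904 ≈ 24.3902.
The investor gets 40 − 24.3902 ≈ 15.6098.

15.61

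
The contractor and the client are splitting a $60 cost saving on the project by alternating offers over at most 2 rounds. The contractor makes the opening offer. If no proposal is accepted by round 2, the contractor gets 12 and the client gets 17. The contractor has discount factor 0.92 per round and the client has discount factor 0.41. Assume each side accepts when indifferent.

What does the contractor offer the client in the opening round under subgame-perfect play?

Round 2 (the client proposes): the contractor gets 12 if talks fail, so the client offers 12 and keeps 48.
Round 1 (the contractor proposes): the client can get 48 next round, worth 0.41 × 48 = 19.68 now. The contractor offers 19.68 and keeps 60 − 19.68 = 40.32.

19.68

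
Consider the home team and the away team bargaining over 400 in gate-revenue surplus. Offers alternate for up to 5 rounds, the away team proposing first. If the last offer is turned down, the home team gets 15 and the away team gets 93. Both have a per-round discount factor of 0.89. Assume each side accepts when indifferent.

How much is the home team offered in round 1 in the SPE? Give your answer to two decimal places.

Round 5 (the away team proposes): the home team gets 15 if talks fail, so the away team offers 15 and keeps 385.
Round 4 (the home team proposes): the away team can get 385 next round, worth 0.89 × 385 = 342.65 now. The home team offers 342.65 and keeps 400 − 342.65 = 57.35.
Round 3 (the away team proposes): the home team can get 57.35 next round, worth 0.89 × 57.35 = 51.0415 now. The away team offers 51.0415 and keeps 400 − 51.0415 = 348.9585.
Round 2 (the home team proposes): the away team can get 348.9585 next round, worth 0.89 × 348.9585 = 310.573065 now; the home team offers that and keeps 89.426935.
Round 1 (the away team proposes): the home team can get 89.426935 next round, worth 0.89 × 89.426935 = 79.58997215 now. The away team offers 79.58997215 and keeps 400 − 79.58997215 = 320.41002785.

79.59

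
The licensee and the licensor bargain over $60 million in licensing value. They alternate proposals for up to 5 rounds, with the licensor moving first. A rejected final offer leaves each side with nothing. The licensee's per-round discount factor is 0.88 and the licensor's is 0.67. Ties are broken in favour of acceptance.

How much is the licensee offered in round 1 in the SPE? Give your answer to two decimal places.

27.70

By backward induction:
Round 5 (the licensor proposes): rejection yields 0 for the licensee; the licensor offers 0 and keeps 60.
Round 4 (the licensee proposes): the licensor can get 60 next round, worth 0.67 × 60 = 40.2 now, so the licensee offers 40.2, keeping 19.8.
Round 3 (the licensor proposes): the licensee can get 19.8 next round, worth 0.88 × 19.8 = 17.424 now. The licensor offers 17.424 and keeps 60 − 17.424 = 42.576.
Round 2 (the licensee proposes): the licensor can get 42.576 next round, worth 0.67 × 42.576 = 28.52592 now, so the licensee offers 28.52592, keeping 31.47408.
Round 1 (the licensor proposes): the licensee can get 31.47408 next round, worth 0.88 × 31.47408 = 27.6971904 now; the licensor offers that and keeps 32.3028096.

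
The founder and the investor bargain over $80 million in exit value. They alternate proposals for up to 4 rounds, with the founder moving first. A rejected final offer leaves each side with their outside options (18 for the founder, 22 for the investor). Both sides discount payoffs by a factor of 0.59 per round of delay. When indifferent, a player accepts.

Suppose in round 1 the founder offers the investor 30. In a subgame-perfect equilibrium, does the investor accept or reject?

Reject

Work out the investor's continuation value if the offer is rejected.
Round 4 (the investor proposes): the founder gets 18 if talks fail, so the investor offers 18 and keeps 62.
Round 3 (the founder proposes): the investor can get 62 next round, worth 0.59 × 62 = 36.58 now; the founder offers that and keeps 43.42.
Round 2 (the investor proposes): the founder can get 43.42 next round, worth 0.59 × 43.42 = 25.6178 now; the investor offers that and keeps 54.3822.
So by rejecting in round 1, the investor gets 54.3822 next round, worth 0.59 × 54.3822 = 32.085498 now.
Offer 30 < 32.085498, so the investor rejects.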